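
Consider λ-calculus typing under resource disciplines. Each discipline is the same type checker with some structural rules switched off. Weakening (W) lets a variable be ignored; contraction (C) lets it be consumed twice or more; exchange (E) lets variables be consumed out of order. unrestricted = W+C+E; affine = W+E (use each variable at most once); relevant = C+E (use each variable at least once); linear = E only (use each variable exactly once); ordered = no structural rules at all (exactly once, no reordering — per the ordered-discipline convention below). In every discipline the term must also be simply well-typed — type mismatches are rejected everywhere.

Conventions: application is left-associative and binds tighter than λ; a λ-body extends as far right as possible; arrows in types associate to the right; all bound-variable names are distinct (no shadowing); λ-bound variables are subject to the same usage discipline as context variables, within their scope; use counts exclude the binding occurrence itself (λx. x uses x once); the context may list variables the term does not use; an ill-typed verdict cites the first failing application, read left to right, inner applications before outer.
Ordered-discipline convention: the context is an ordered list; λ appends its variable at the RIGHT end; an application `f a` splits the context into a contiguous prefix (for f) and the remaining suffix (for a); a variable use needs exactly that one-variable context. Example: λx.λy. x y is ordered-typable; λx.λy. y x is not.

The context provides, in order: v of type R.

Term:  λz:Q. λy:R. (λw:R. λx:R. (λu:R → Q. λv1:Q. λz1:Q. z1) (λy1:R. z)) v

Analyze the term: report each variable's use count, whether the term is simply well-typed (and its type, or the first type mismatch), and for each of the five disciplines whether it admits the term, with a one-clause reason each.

counts: v: 1, z (λ-bound): 1, y (λ-bound): 0, w (λ-bound): 0, x (λ-bound): 0, u (λ-bound): 0, v1 (λ-bound): 0, z1 (λ-bound): 1, y1 (λ-bound): 0
order of uses: z1, z, v
typing: well-typed — term : Q → R → R → Q → Q → Q
ordered: ✗ — unused: y, w, x, u, v1, y1 — weakening required
linear: ✗ — unused: y, w, x, u, v1, y1 — weakening required
affine: ✓ — no duplicate uses among v, z, y, w, x, u, v1, z1, y1
relevant: ✗ — unused: y, w, x, u, v1, y1 — weakening required
unrestricted: ✓ — well-typed at Q → R → R → Q → Q → Q; no restrictions here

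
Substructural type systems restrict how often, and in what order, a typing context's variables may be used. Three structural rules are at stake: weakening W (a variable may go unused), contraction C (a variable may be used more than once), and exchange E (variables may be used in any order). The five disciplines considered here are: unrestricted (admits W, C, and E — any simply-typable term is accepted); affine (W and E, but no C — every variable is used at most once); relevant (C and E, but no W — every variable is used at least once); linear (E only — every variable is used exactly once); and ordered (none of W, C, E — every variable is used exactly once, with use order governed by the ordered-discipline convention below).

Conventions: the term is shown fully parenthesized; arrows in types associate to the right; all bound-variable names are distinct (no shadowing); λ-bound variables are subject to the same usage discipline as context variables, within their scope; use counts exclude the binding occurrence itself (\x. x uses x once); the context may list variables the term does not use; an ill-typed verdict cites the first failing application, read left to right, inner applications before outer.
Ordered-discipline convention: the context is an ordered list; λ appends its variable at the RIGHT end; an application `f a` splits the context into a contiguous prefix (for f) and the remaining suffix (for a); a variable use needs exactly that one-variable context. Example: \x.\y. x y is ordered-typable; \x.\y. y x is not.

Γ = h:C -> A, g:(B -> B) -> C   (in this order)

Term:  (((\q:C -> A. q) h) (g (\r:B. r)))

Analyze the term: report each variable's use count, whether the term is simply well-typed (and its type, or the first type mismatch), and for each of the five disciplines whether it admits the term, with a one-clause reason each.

variable uses: h: 1; g: 1; q (bound): 1; r (bound): 1
uses in reading order: q, h, g, r
typing: the term checks, with type A
ordered: ✓, h, g, q, r: once each, no exchange needed
linear: ✓, each of h, g, q, r used exactly once
affine: ✓, no duplicate uses among h, g, q, r
relevant: ✓, at least one use each (h, g, q, r)
unrestricted: ✓, typability at A is all that's needed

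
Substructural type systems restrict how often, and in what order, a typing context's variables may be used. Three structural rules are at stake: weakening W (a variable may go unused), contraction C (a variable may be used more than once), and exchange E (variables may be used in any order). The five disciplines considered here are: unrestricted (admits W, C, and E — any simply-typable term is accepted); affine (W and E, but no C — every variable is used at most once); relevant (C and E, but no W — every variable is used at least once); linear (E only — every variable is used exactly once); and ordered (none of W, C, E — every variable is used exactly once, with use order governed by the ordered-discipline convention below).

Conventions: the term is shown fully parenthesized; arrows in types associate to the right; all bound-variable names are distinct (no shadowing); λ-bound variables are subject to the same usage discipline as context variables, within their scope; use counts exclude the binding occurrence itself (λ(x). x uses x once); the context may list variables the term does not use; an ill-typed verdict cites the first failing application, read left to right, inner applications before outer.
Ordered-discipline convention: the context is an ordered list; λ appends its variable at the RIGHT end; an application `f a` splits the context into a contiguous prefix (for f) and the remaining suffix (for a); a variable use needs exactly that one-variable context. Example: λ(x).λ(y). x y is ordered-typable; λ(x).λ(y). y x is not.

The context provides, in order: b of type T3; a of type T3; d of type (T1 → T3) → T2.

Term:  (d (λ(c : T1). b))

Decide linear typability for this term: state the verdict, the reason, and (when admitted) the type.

no — a, c left unused
variable uses: b=1; a=0; d=1; c (λ-bound)=0
uses in reading order: d, b
typing: ✓ — T2
summary: ordered ✗ · linear ✗ · affine ✓ · relevant ✗ · unrestricted ✓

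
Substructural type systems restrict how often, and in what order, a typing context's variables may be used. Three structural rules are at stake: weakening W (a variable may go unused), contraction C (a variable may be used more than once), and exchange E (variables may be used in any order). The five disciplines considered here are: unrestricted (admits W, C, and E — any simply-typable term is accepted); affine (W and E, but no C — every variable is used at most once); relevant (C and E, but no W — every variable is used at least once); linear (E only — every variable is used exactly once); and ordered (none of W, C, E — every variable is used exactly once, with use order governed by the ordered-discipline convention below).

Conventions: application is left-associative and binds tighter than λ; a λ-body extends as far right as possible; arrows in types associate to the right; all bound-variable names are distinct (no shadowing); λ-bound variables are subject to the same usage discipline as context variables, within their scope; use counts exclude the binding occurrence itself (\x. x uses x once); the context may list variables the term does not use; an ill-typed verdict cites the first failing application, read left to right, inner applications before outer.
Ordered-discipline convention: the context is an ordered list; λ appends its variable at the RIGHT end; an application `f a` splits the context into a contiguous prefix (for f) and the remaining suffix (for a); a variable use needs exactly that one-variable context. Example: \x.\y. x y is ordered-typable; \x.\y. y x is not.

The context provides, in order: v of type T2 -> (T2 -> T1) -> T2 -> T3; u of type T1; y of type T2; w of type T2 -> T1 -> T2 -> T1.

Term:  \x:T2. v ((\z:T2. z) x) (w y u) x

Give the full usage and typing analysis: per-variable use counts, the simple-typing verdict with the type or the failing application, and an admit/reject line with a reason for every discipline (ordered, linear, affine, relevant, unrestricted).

usage: v ×1, u ×1, y ×1, w ×1, x (bound) ×2, z (bound) ×1
order of uses: v, z, x, w, y, u, x
typing: well-typed at T2 -> T3
ordered ✗ (x ×2 used more than once (contraction))
linear ✗ (x ×2 used more than once (contraction))
affine ✗ (x ×2 used more than once (contraction))
relevant ✓ (none of v, u, y, w, x, z goes unused)
unrestricted ✓ (typability at T2 -> T3 is all that's needed)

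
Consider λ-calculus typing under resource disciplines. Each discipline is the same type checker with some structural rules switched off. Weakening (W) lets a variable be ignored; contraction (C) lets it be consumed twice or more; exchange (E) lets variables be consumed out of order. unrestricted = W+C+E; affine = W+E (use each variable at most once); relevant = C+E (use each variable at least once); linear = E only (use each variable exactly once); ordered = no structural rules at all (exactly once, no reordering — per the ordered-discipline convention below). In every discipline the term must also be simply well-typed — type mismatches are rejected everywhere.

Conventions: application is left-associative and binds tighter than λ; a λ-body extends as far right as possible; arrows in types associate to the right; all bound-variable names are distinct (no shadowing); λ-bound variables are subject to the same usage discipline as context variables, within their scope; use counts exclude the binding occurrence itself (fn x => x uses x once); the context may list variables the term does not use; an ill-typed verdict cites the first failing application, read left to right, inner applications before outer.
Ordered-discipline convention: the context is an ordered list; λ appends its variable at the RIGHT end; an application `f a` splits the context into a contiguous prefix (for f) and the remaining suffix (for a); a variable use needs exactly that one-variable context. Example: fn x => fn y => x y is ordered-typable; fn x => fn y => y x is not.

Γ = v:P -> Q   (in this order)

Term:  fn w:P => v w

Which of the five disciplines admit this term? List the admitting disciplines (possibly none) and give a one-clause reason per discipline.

admitted in: ordered, linear, affine, relevant, unrestricted
use counts: v ×1, w (λ-bound) ×1
uses in reading order: v, w
typing: the term checks, with type P -> Q
ordered ✓ (one use each (v, w); ordered split holds)
linear ✓ (single use per variable (v, w))
affine ✓ (v, w: no repeats, contraction unneeded)
relevant ✓ (at least one use each (v, w))
unrestricted ✓ (typability at P -> Q is all that's needed)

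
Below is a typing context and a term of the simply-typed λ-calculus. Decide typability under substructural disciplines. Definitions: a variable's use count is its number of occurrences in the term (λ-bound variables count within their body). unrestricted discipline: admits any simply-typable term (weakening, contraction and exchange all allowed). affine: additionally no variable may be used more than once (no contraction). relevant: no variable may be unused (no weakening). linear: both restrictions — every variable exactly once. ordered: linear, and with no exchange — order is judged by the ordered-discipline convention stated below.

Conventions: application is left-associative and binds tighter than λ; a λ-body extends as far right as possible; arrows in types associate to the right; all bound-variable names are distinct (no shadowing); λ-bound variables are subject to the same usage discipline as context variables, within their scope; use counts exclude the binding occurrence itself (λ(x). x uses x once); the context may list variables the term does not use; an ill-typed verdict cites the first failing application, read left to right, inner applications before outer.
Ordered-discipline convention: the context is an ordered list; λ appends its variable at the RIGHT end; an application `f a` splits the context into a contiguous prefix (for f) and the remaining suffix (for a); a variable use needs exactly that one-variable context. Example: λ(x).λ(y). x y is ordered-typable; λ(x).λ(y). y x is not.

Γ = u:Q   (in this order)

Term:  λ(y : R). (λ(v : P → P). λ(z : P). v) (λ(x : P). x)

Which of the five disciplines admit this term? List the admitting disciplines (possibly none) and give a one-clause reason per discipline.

admitting disciplines: affine, unrestricted
use counts: u: 0, y (bound): 0, v (bound): 1, z (bound): 0, x (bound): 1
order of uses: v, x
typing: well-typed — term : R → P → P → P
ordered: ✗, needs weakening: u, y, z unused
linear: ✗, needs weakening: u, y, z unused
affine: ✓, none of u, y, v, z, x used more than once
relevant: ✗, needs weakening: u, y, z unused
unrestricted: ✓, type-checks (R → P → P → P) and nothing is barred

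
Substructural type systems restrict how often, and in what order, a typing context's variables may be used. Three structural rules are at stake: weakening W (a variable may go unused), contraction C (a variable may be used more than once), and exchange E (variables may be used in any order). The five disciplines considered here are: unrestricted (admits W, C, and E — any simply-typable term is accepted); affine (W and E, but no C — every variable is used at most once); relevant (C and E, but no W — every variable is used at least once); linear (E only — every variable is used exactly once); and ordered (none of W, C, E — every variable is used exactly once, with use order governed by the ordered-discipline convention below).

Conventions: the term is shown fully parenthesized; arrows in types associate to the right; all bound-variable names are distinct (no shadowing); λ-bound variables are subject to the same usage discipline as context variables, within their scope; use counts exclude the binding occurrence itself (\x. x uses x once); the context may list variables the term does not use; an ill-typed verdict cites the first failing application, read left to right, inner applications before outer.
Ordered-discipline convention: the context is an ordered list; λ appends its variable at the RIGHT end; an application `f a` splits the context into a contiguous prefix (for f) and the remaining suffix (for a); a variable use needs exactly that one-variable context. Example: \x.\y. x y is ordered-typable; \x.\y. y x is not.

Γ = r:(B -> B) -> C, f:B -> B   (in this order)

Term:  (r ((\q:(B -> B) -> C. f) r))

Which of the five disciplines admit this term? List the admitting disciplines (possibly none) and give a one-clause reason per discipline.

admitted by: unrestricted
variable uses: r: 2, f: 1, q (bound): 0
uses in reading order: r, f, r
typing: well-typed at C
ordered: ✗ — uses contraction: r ×2; unused: q — weakening required
linear: ✗ — uses contraction: r ×2; unused: q — weakening required
affine: ✗ — uses contraction: r ×2
relevant: ✗ — unused: q — weakening required
unrestricted: ✓ — simply typable at C; W, C, E all held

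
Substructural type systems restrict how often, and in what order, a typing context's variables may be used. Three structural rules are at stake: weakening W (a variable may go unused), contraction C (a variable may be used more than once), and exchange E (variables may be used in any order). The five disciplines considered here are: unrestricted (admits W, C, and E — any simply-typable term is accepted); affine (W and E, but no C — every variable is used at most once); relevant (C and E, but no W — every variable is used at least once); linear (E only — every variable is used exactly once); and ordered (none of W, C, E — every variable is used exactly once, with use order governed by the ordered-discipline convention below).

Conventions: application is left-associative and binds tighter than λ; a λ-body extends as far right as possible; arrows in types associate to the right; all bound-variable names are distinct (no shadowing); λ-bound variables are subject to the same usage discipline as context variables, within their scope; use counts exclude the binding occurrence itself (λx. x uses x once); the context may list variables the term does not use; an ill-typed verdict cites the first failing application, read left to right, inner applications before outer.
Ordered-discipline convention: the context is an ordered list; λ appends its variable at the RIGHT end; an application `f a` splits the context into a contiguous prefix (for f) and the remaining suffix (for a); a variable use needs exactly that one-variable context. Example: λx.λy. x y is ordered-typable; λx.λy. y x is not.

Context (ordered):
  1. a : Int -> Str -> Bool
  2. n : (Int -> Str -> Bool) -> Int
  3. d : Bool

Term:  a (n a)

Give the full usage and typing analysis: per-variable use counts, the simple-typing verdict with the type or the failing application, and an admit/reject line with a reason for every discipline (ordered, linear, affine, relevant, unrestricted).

counts: a=2; n=1; d=0
order of uses: a, n, a
typing: the term checks, with type Str -> Bool
ordered: ✗, a ×2 used more than once (contraction); unused: d — weakening required
linear: ✗, a ×2 used more than once (contraction); unused: d — weakening required
affine: ✗, a ×2 used more than once (contraction)
relevant: ✗, unused: d — weakening required
unrestricted: ✓, simply typable at Str -> Bool; W, C, E all held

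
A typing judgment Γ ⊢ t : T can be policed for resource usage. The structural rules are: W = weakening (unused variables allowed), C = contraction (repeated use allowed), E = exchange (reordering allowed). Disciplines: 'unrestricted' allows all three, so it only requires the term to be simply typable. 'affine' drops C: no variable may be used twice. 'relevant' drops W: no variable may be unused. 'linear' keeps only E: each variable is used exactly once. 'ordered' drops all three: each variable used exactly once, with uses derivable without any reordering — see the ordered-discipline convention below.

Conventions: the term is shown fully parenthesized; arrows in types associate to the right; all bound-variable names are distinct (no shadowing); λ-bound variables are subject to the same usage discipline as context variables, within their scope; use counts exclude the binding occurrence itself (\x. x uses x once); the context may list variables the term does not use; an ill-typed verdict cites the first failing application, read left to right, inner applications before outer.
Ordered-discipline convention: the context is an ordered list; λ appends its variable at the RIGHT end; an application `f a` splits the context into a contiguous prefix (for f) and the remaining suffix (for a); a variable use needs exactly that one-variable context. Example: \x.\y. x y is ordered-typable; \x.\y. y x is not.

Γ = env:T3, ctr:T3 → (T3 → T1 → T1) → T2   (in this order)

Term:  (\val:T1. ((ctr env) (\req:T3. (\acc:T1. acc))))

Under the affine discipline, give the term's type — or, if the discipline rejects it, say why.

term : T1 → T2
variable uses: env=1; ctr=1; val (λ-bound)=0; req (λ-bound)=0; acc (λ-bound)=1
use order (left to right): ctr, env, acc
typing: well-typed — term : T1 → T2
per-discipline verdicts: ordered ✗; linear ✗; affine ✓; relevant ✗; unrestricted ✓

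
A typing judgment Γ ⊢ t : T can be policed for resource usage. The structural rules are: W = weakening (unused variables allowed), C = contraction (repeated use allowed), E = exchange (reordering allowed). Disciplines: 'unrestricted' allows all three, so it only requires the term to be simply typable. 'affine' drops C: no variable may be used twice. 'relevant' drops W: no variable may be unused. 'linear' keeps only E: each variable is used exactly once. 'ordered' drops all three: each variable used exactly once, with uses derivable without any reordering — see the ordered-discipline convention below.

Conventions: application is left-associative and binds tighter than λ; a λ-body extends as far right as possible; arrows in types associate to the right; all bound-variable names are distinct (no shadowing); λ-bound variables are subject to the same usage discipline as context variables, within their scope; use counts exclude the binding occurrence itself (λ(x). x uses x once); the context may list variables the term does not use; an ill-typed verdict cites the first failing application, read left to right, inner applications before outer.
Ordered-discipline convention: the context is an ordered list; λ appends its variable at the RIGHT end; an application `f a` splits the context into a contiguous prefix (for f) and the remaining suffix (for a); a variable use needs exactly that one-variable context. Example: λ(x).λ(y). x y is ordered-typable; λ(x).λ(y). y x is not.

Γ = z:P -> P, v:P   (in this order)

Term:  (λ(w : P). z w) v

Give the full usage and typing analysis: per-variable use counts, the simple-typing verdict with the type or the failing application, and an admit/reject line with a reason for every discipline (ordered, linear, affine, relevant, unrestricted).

variable uses: z ×1; v ×1; w (bound) ×1
use order (left to right): z, w, v
typing: well-typed — term : P
ordered: ✓, single-use (z, v, w), ordered derivation ok
linear: ✓, each of z, v, w used exactly once
affine: ✓, z, v, w: no repeats, contraction unneeded
relevant: ✓, every one of z, v, w appears
unrestricted: ✓, simply typable at P; W, C, E all held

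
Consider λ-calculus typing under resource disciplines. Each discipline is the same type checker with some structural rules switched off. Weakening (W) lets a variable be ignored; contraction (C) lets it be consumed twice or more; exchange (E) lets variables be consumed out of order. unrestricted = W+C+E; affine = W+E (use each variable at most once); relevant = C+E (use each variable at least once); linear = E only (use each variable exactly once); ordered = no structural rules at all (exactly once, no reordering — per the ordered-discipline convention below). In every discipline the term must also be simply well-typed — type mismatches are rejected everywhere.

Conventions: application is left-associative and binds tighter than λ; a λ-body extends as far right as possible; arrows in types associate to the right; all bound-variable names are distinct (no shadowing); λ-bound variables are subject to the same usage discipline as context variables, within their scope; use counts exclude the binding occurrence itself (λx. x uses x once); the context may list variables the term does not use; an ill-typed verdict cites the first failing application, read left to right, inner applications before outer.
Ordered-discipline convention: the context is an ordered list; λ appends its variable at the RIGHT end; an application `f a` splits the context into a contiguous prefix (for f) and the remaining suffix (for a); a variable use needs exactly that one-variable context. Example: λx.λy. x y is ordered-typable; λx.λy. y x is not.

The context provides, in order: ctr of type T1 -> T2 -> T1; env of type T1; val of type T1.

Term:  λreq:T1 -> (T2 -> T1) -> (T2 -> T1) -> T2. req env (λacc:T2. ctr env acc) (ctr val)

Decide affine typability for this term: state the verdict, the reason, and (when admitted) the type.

no — needs contraction — ctr ×2, env ×2
counts: ctr ×2; env ×2; val ×1; req [bound] ×1; acc [bound] ×1
order of uses: req, env, ctr, env, acc, ctr, val
typing: well-typed at (T1 -> (T2 -> T1) -> (T2 -> T1) -> T2) -> T2
summary: ordered ✗ · linear ✗ · affine ✗ · relevant ✓ · unrestricted ✓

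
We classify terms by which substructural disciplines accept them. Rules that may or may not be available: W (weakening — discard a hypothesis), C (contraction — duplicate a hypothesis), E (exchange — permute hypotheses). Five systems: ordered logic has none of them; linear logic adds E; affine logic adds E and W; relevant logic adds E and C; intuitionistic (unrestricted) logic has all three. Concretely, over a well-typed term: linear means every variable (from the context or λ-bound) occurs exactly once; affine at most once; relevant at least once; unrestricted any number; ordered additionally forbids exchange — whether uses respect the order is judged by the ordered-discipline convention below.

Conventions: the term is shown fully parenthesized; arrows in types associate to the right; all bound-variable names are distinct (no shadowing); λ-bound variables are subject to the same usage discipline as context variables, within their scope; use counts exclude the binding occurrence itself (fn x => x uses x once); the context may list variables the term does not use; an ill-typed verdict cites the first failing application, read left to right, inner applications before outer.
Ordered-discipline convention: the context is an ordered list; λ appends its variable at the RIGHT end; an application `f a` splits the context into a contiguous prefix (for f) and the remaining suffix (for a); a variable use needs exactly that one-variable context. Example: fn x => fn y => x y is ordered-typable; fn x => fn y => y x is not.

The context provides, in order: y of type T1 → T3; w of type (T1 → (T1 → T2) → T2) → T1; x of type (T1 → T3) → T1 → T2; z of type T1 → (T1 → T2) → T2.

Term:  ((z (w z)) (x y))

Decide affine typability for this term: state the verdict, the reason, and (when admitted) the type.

no — needs contraction — z ×2
use counts: y ×1, w ×1, x ×1, z ×2
left-to-right use order: z, w, z, x, y
typing: well-typed — term : T2
all disciplines: ordered ✗, linear ✗, affine ✗, relevant ✓, unrestricted ✓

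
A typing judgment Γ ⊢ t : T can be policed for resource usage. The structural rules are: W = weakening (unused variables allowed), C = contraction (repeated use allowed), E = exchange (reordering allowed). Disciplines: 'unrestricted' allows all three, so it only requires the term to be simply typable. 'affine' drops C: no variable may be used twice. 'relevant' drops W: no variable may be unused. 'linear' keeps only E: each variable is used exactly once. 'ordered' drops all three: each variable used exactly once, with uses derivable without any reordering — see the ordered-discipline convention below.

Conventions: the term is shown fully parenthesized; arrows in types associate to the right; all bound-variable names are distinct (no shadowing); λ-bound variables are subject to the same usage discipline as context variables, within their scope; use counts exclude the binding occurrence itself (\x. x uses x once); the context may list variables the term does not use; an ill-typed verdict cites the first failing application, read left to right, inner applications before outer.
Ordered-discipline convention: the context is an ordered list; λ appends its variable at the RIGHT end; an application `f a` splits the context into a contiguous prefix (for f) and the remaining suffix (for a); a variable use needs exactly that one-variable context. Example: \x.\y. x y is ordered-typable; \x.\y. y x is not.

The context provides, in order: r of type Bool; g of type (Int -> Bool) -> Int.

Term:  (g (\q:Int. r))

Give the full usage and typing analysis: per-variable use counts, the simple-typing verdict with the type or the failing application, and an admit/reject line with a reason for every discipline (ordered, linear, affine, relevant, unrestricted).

use counts: r: 1; g: 1; q (bound): 0
left-to-right use order: g, r
typing: well-typed at Int
ordered: ✗ — q left unused
linear: ✗ — q left unused
affine: ✓ — r, g, q: no repeats, contraction unneeded
relevant: ✗ — q left unused
unrestricted: ✓ — type-checks (Int) and nothing is barred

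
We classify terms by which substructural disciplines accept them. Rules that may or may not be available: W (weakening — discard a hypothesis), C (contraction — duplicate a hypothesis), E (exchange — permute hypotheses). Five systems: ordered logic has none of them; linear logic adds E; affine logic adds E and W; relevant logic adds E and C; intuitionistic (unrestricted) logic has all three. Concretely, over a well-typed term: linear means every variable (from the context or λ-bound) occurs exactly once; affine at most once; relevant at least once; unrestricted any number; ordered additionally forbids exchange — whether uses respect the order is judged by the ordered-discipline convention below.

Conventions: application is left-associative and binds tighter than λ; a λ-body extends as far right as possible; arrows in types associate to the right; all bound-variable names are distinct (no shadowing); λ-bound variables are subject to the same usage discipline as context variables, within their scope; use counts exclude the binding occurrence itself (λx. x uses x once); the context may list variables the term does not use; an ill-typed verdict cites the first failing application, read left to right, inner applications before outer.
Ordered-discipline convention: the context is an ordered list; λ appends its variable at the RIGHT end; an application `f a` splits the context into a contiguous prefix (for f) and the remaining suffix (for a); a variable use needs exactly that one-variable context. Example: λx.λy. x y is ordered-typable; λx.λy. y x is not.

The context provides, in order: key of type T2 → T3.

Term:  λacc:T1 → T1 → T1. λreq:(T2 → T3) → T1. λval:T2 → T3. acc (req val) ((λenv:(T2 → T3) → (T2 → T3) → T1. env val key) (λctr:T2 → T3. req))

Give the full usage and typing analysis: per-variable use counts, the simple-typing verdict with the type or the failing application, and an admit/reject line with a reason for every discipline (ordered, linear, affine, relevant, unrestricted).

variable uses: key: 1×; acc (λ-bound): 1×; req (λ-bound): 2×; val (λ-bound): 2×; env (λ-bound): 1×; ctr (λ-bound): 0×
uses in reading order: acc, req, val, env, val, key, req
typing: well-typed — term : (T1 → T1 → T1) → ((T2 → T3) → T1) → (T2 → T3) → T1
ordered ✗ (uses contraction: req ×2, val ×2; needs weakening: ctr unused)
linear ✗ (uses contraction: req ×2, val ×2; needs weakening: ctr unused)
affine ✗ (uses contraction: req ×2, val ×2)
relevant ✗ (needs weakening: ctr unused)
unrestricted ✓ (type-checks ((T1 → T1 → T1) → ((T2 → T3) → T1) → (T2 → T3) → T1) and nothing is barred)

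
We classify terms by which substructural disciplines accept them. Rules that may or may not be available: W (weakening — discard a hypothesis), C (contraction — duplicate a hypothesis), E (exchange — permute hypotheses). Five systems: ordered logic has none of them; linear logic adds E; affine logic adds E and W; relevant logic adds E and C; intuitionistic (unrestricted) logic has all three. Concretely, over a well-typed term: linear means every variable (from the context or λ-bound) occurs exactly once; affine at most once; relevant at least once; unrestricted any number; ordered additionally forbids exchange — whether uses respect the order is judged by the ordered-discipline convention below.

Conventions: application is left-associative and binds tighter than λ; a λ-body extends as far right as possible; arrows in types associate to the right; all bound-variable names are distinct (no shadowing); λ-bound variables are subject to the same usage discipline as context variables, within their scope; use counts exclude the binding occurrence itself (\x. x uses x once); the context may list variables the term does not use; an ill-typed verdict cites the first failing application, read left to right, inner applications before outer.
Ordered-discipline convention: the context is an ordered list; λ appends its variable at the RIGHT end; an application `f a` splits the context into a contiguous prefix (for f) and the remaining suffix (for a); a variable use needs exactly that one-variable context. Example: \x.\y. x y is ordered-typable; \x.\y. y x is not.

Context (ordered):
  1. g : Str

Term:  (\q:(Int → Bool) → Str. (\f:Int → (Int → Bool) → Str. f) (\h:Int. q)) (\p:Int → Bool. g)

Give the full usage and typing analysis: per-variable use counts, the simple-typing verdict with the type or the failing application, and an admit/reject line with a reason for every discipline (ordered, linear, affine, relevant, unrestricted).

use counts: g=1; q [bound]=1; f [bound]=1; h [bound]=0; p [bound]=0
use order (left to right): f, q, g
typing: well-typed at Int → (Int → Bool) → Str
ordered: ✗ — h, p left unused
linear: ✗ — h, p left unused
affine: ✓ — at most one use each (g, q, f, h, p)
relevant: ✗ — h, p left unused
unrestricted: ✓ — type-checks (Int → (Int → Bool) → Str) and nothing is barred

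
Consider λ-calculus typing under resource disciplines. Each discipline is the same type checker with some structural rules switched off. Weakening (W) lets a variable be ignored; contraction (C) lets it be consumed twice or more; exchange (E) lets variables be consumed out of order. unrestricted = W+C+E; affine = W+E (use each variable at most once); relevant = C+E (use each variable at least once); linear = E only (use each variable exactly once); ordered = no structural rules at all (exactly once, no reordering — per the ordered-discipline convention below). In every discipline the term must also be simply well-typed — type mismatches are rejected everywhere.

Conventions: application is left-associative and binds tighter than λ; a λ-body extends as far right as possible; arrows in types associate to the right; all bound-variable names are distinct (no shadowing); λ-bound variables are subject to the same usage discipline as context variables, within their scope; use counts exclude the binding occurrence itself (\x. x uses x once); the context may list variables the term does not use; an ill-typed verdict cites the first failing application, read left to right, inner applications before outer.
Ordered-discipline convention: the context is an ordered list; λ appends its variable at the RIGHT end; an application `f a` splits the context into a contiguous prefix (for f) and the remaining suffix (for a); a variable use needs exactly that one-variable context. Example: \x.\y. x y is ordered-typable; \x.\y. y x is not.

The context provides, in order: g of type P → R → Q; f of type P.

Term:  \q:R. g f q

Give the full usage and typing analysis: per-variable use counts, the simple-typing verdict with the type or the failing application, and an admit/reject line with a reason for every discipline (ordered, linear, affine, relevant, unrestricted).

variable uses: g=1; f=1; q (bound)=1
order of uses: g, f, q
typing: well-typed — term : R → Q
ordered: ✓ — one use each (g, f, q); ordered split holds
linear: ✓ — single use per variable (g, f, q)
affine: ✓ — g, f, q: no repeats, contraction unneeded
relevant: ✓ — every one of g, f, q appears
unrestricted: ✓ — typability at R → Q is all that's needed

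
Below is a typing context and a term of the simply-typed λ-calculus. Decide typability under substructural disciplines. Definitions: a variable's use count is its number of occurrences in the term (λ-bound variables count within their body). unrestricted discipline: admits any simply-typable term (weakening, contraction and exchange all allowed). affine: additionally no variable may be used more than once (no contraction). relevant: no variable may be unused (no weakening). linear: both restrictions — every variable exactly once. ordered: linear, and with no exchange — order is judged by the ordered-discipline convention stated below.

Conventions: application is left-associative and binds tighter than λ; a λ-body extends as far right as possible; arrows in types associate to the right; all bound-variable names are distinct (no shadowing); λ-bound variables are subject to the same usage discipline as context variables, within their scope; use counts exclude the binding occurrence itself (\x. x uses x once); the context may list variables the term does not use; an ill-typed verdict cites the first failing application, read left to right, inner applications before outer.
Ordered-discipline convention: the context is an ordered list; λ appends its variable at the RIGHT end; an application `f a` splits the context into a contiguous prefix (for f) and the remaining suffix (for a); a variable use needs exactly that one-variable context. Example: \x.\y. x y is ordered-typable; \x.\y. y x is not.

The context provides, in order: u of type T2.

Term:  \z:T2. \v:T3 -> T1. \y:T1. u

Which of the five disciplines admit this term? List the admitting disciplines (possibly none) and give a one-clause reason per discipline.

admitted by: affine, unrestricted
counts: u: 1×, z (λ-bound): 0×, v (λ-bound): 0×, y (λ-bound): 0×
use order (left to right): u
typing: the term checks, with type T2 -> (T3 -> T1) -> T1 -> T2
ordered: ✗ — z, v, y left unused
linear: ✗ — z, v, y left unused
affine: ✓ — u, z, v, y: no repeats, contraction unneeded
relevant: ✗ — z, v, y left unused
unrestricted: ✓ — well-typed at T2 -> (T3 -> T1) -> T1 -> T2; no restrictions here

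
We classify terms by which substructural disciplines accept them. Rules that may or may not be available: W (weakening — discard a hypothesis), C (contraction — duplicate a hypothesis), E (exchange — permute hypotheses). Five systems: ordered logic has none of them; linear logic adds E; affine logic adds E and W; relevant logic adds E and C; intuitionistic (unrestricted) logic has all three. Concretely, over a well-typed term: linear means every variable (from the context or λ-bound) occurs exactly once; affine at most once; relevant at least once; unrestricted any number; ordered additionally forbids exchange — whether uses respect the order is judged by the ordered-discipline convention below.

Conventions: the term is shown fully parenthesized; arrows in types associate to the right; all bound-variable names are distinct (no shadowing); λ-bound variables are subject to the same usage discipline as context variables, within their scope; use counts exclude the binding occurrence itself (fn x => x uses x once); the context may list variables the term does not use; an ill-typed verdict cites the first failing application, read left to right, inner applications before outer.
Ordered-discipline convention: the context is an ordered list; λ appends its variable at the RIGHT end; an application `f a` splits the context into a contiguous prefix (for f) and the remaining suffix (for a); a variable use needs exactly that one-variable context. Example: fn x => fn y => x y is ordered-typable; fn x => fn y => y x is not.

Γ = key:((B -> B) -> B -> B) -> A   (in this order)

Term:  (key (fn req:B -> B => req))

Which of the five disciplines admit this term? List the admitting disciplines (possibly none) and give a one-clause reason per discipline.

accepted by: ordered, linear, affine, relevant, unrestricted
counts: key: 1×; req (bound): 1×
left-to-right use order: key, req
typing: well-typed — term : A
ordered ✓ (one use each (key, req); ordered split holds)
linear ✓ (each of key, req used exactly once)
affine ✓ (key, req: no repeats, contraction unneeded)
relevant ✓ (every one of key, req appears)
unrestricted ✓ (typability at A is all that's needed)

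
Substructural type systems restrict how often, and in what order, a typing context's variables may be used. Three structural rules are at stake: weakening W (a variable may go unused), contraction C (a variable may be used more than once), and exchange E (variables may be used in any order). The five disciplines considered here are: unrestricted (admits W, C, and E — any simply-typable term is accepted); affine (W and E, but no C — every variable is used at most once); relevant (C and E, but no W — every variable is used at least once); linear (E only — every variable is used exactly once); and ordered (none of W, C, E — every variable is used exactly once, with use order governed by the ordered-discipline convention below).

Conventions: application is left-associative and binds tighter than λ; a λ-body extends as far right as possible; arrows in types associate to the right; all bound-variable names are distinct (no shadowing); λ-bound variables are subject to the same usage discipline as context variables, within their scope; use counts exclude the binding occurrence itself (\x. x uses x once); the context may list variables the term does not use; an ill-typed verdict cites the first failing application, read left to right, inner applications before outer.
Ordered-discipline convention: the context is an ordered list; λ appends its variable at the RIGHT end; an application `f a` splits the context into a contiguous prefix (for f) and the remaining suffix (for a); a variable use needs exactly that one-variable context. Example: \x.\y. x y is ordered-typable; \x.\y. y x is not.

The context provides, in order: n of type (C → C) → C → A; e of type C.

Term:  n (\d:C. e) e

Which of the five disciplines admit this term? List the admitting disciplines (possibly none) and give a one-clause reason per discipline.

admitting disciplines: unrestricted
usage: n=1; e=2; d (bound)=0
use order (left to right): n, e, e
typing: the term checks, with type A
ordered: ✗ — repeated use of e ×2; needs weakening: d unused
linear: ✗ — repeated use of e ×2; needs weakening: d unused
affine: ✗ — repeated use of e ×2
relevant: ✗ — needs weakening: d unused
unrestricted: ✓ — simply typable at A; W, C, E all held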